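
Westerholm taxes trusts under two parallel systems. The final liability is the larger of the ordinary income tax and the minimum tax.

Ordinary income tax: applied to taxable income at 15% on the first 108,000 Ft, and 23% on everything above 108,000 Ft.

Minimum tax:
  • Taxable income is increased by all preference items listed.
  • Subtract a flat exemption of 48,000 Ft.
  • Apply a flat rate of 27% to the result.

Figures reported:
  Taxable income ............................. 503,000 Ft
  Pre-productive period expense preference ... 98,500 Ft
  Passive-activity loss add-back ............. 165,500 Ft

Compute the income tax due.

Minimum tax:
  Adjusted income: 503,000 Ft + 98,500 Ft + 165,500 Ft = 767,000 Ft
  Less exemption 48,000 Ft → base 719,000 Ft
  719,000 Ft × 27% = 194,130 Ft

Ordinary income tax:
  108,000 Ft × 15% = 16,200 Ft
  395,000 Ft × 23% = 90,850 Ft
  → 107,050 Ft

194,130 Ft > 107,050 Ft, so the minimum tax is the binding amount.

194,130 Ft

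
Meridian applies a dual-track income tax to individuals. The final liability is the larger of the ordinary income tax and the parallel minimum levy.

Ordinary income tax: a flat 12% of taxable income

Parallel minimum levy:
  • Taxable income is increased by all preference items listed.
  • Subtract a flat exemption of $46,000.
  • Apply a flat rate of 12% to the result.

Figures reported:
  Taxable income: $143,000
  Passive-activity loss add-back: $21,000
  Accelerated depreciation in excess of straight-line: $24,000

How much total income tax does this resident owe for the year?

Parallel minimum levy:
  Adjusted income: $143,000 + $21,000 + $24,000 = $188,000
  Less exemption $46,000 → base $142,000
  $142,000 × 12% = $17,040

Ordinary income tax:
  $143,000 × 12% = $17,160

$17,160 > $17,040, so the ordinary income tax governs.

$17,160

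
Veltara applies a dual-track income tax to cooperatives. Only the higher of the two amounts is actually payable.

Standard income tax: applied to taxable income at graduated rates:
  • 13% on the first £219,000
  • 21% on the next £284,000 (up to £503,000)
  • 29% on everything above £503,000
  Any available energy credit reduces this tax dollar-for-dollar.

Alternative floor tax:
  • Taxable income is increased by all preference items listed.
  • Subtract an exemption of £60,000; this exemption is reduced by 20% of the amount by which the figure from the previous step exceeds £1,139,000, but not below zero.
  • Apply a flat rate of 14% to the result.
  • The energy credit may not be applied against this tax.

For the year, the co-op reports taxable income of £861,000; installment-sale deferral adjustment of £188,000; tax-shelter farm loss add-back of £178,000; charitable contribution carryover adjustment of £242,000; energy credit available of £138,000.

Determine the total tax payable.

Standard income tax:
  £219,000 × 13% = £28,470
  £284,000 × 21% = £59,640
  £358,000 × 29% = £103,820
  → £191,930
  Less energy credit £138,000 → £53,930

Alternative floor tax:
  Adjusted income: £861,000 + £188,000 + £178,000 + £242,000 = £1,469,000
  Exemption: 20% × (£1,469,000 − £1,139,000) = £66,000 ≥ £60,000, so the exemption is fully phased out
  Base: £1,469,000 − £0 = £1,469,000
  £1,469,000 × 14% = £205,660

£205,660 > £53,930, so the alternative floor tax is the binding amount.

£205,660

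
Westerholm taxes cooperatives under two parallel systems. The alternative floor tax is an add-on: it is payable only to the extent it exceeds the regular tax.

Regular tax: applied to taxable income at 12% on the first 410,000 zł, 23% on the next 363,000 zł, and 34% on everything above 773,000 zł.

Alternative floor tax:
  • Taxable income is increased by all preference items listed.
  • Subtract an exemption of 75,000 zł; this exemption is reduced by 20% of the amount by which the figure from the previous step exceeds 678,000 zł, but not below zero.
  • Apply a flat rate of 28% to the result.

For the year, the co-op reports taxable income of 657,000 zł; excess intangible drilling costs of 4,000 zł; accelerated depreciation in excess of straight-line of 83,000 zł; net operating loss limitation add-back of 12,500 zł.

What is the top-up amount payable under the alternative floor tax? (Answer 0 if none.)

89,206 zł

Alternative floor tax:
  Adjusted income: 657,000 zł + 4,000 zł + 83,000 zł + 12,500 zł = 756,500 zł
  Exemption: 75,000 zł − 20% × (756,500 zł − 678,000 zł) = 75,000 zł − 15,700 zł = 59,300 zł
  Base: 756,500 zł − 59,300 zł = 697,200 zł
  697,200 zł × 28% = 195,216 zł

Regular tax:
  410,000 zł × 12% = 49,200 zł
  247,000 zł × 23% = 56,810 zł
  → 106,010 zł

Excess of alternative floor tax over regular tax: 195,216 zł − 106,010 zł = 89,206 zł.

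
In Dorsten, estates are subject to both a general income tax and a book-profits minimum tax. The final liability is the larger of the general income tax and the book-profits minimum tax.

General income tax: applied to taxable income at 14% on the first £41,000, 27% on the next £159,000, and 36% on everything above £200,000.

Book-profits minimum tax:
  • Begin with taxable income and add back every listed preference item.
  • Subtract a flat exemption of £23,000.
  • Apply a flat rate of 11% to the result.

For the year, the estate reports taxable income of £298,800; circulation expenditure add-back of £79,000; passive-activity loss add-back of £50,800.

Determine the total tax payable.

Book-profits minimum tax:
  Adjusted income: £298,800 + £79,000 + £50,800 = £428,600
  Less exemption £23,000 → base £405,600
  £405,600 × 11% = £44,616

General income tax:
  £41,000 × 14% = £5,740
  £159,000 × 27% = £42,930
  £98,800 × 36% = £35,568
  → £84,238

£84,238 > £44,616, so the general income tax governs.

£84,238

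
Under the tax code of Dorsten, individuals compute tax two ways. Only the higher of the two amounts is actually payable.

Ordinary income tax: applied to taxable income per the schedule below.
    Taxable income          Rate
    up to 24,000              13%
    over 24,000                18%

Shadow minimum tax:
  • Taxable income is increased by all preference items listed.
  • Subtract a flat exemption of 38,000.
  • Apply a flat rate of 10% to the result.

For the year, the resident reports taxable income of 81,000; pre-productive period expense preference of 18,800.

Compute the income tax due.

13,380

Shadow minimum tax:
  Adjusted income: 81,000 + 18,800 = 99,800
  Less exemption 38,000 → base 61,800
  61,800 × 10% = 6,180

Ordinary income tax:
  24,000 × 13% = 3,120
  57,000 × 18% = 10,260
  → 13,380

13,380 > 6,180, so the ordinary income tax governs.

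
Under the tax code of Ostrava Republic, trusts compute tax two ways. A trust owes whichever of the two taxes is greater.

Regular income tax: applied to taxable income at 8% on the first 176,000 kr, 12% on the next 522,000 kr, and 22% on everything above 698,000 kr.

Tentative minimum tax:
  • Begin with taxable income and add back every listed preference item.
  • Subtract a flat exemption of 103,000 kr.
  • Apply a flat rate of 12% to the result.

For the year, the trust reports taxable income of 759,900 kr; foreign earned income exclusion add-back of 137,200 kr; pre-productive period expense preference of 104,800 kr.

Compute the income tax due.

Tentative minimum tax:
  Adjusted income: 759,900 kr + 137,200 kr + 104,800 kr = 1,001,900 kr
  Less exemption 103,000 kr → base 898,900 kr
  898,900 kr × 12% = 107,868 kr

Regular income tax:
  176,000 kr × 8% = 14,080 kr
  522,000 kr × 12% = 62,640 kr
  61,900 kr × 22% = 13,618 kr
  → 90,338 kr

107,868 kr > 90,338 kr, so the tentative minimum tax is the binding amount.

107,868 kr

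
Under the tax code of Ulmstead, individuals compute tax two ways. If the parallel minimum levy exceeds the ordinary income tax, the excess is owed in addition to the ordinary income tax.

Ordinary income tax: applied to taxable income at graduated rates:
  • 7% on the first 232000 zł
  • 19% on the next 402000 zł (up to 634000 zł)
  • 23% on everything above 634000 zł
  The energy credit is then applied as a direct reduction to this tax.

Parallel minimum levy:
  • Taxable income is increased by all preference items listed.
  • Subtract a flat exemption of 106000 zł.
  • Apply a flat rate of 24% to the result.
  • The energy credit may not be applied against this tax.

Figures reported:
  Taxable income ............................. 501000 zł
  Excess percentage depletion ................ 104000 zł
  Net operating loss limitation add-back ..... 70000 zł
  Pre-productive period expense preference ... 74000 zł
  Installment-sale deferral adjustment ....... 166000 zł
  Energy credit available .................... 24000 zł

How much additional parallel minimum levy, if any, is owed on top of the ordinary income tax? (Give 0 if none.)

150810 zł

Parallel minimum levy:
  Adjusted income: 501000 zł + 104000 zł + 70000 zł + 74000 zł + 166000 zł = 915000 zł
  Less exemption 106000 zł → base 809000 zł
  809000 zł × 24% = 194160 zł

Ordinary income tax:
  232000 zł × 7% = 16240 zł
  269000 zł × 19% = 51110 zł
  → 67350 zł
  Less energy credit 24000 zł → 43350 zł

Excess of parallel minimum levy over ordinary income tax: 194160 zł − 43350 zł = 150810 zł.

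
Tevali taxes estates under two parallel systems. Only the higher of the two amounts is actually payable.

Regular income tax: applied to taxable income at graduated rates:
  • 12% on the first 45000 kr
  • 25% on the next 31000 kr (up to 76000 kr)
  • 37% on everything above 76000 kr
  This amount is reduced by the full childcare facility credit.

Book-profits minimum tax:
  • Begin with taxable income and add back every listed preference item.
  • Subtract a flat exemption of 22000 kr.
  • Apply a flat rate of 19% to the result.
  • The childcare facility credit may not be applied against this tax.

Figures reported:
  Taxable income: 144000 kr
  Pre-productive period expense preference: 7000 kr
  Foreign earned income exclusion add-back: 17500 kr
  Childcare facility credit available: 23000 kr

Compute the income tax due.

Regular income tax:
  45000 kr × 12% = 5400 kr
  31000 kr × 25% = 7750 kr
  68000 kr × 37% = 25160 kr
  → 38310 kr
  Less childcare facility credit 23000 kr → 15310 kr

Book-profits minimum tax:
  Adjusted income: 144000 kr + 7000 kr + 17500 kr = 168500 kr
  Less exemption 22000 kr → base 146500 kr
  146500 kr × 19% = 27835 kr

27835 kr > 15310 kr, so the book-profits minimum tax is the binding amount.

27835 kr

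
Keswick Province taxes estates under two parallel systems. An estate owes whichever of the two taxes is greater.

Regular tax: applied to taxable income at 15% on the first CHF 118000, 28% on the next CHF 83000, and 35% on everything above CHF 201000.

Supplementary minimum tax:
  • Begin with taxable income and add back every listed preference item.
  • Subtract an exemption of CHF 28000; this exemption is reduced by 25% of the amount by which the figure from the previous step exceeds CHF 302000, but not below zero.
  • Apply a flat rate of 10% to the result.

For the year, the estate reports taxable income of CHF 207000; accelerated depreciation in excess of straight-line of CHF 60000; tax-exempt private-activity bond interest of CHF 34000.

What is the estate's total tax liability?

Supplementary minimum tax:
  Adjusted income: CHF 207000 + CHF 60000 + CHF 34000 = CHF 301000
  Exemption: CHF 301000 ≤ CHF 302000, so full CHF 28000 applies
  Base: CHF 301000 − CHF 28000 = CHF 273000
  CHF 273000 × 10% = CHF 27300

Regular tax:
  CHF 118000 × 15% = CHF 17700
  CHF 83000 × 28% = CHF 23240
  CHF 6000 × 35% = CHF 2100
  → CHF 43040

CHF 43040 > CHF 27300, so the regular tax governs.

CHF 43040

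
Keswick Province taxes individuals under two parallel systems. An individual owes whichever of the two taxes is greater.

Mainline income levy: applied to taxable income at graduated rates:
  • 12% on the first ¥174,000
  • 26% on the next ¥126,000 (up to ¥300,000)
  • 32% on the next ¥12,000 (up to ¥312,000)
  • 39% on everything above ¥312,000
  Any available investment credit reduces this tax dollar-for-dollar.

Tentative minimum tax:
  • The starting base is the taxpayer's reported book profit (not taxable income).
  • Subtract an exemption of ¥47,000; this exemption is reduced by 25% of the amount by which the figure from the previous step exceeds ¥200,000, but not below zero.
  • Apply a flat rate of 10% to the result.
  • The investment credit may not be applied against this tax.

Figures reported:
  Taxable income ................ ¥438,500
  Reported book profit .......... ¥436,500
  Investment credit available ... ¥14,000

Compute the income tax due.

¥92,815

Tentative minimum tax:
  Base (reported book profit): ¥436,500
  Exemption: 25% × (¥436,500 − ¥200,000) = ¥59,125 ≥ ¥47,000, so the exemption is fully phased out
  Base: ¥436,500 − ¥0 = ¥436,500
  ¥436,500 × 10% = ¥43,650

Mainline income levy:
  ¥174,000 × 12% = ¥20,880
  ¥126,000 × 26% = ¥32,760
  ¥12,000 × 32% = ¥3,840
  ¥126,500 × 39% = ¥49,335
  → ¥106,815
  Less investment credit ¥14,000 → ¥92,815

¥92,815 > ¥43,650, so the mainline income levy governs.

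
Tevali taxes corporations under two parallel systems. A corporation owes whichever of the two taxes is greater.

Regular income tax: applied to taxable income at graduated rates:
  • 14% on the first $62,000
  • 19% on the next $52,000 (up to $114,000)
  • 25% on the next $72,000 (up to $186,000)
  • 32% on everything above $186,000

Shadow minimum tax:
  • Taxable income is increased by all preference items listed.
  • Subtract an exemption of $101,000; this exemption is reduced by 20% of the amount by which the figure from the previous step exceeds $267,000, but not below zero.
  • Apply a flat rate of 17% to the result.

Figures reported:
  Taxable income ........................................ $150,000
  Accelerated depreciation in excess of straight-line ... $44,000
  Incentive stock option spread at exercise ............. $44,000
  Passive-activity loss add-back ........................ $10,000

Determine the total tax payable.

$27,560

Shadow minimum tax:
  Adjusted income: $150,000 + $44,000 + $44,000 + $10,000 = $248,000
  Exemption: $248,000 ≤ $267,000, so full $101,000 applies
  Base: $248,000 − $101,000 = $147,000
  $147,000 × 17% = $24,990

Regular income tax:
  $62,000 × 14% = $8,680
  $52,000 × 19% = $9,880
  $36,000 × 25% = $9,000
  → $27,560

$27,560 > $24,990, so the regular income tax governs.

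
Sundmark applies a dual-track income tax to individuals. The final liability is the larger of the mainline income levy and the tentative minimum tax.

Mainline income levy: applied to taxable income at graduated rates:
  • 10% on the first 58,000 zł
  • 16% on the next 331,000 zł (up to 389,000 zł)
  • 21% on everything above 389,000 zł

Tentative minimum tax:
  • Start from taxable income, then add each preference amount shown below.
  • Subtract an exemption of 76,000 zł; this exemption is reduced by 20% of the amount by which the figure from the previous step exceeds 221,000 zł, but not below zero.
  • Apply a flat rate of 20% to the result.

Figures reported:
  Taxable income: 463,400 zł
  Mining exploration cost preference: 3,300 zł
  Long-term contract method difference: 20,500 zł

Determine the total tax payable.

Mainline income levy:
  58,000 zł × 10% = 5,800 zł
  331,000 zł × 16% = 52,960 zł
  74,400 zł × 21% = 15,624 zł
  → 74,384 zł

Tentative minimum tax:
  Adjusted income: 463,400 zł + 3,300 zł + 20,500 zł = 487,200 zł
  Exemption: 76,000 zł − 20% × (487,200 zł − 221,000 zł) = 76,000 zł − 53,240 zł = 22,760 zł
  Base: 487,200 zł − 22,760 zł = 464,440 zł
  464,440 zł × 20% = 92,888 zł

92,888 zł > 74,384 zł, so the tentative minimum tax is the binding amount.

92,888 zł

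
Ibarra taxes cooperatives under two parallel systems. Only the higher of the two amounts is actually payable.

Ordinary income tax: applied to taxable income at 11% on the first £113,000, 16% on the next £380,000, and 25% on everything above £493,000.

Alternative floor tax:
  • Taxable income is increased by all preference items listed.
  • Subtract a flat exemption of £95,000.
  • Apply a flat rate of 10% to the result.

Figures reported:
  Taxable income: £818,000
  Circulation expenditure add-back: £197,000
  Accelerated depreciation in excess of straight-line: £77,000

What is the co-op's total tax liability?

Alternative floor tax:
  Adjusted income: £818,000 + £197,000 + £77,000 = £1,092,000
  Less exemption £95,000 → base £997,000
  £997,000 × 10% = £99,700

Ordinary income tax:
  £113,000 × 11% = £12,430
  £380,000 × 16% = £60,800
  £325,000 × 25% = £81,250
  → £154,480

£154,480 > £99,700, so the ordinary income tax governs.

£154,480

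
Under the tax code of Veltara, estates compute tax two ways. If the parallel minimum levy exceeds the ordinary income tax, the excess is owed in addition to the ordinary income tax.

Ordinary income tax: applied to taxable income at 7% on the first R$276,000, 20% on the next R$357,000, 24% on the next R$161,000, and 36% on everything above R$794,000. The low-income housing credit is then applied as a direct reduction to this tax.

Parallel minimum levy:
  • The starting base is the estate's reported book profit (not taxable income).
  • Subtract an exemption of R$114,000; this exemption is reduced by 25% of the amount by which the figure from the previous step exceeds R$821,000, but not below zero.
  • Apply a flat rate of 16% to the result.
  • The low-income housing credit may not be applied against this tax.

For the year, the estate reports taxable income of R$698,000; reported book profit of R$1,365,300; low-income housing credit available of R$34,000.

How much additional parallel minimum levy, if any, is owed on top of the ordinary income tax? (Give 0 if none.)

R$146,128

Ordinary income tax:
  R$276,000 × 7% = R$19,320
  R$357,000 × 20% = R$71,400
  R$65,000 × 24% = R$15,600
  → R$106,320
  Less low-income housing credit R$34,000 → R$72,320

Parallel minimum levy:
  Base (reported book profit): R$1,365,300
  Exemption: 25% × (R$1,365,300 − R$821,000) = R$136,075 ≥ R$114,000, so the exemption is fully phased out
  Base: R$1,365,300 − R$0 = R$1,365,300
  R$1,365,300 × 16% = R$218,448

Excess of parallel minimum levy over ordinary income tax: R$218,448 − R$72,320 = R$146,128.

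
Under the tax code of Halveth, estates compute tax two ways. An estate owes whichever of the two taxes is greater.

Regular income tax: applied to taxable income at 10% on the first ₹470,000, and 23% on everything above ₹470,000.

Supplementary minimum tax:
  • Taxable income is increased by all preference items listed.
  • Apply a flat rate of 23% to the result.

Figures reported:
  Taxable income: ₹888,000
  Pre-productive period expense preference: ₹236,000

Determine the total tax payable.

₹258,520

Regular income tax:
  ₹470,000 × 10% = ₹47,000
  ₹418,000 × 23% = ₹96,140
  → ₹143,140

Supplementary minimum tax:
  Adjusted income: ₹888,000 + ₹236,000 = ₹1,124,000
  ₹1,124,000 × 23% = ₹258,520

₹258,520 > ₹143,140, so the supplementary minimum tax is the binding amount.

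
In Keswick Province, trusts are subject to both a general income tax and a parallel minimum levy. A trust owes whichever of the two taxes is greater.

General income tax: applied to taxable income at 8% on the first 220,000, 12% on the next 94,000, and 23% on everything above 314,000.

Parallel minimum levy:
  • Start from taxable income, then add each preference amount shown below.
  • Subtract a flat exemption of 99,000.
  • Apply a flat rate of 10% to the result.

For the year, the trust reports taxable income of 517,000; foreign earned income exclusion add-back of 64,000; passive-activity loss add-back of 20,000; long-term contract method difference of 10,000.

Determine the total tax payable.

Parallel minimum levy:
  Adjusted income: 517,000 + 64,000 + 20,000 + 10,000 = 611,000
  Less exemption 99,000 → base 512,000
  512,000 × 10% = 51,200

General income tax:
  220,000 × 8% = 17,600
  94,000 × 12% = 11,280
  203,000 × 23% = 46,690
  → 75,570

75,570 > 51,200, so the general income tax governs.

75,570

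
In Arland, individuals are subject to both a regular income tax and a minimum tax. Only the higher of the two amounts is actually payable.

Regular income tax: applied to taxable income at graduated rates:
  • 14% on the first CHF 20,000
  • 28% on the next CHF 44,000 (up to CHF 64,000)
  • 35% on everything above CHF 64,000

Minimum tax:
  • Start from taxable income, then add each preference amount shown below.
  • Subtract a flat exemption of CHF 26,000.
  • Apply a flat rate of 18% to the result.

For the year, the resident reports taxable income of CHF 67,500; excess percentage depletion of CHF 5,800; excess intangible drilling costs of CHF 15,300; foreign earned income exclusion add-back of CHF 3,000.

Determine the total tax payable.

CHF 16,345

Regular income tax:
  CHF 20,000 × 14% = CHF 2,800
  CHF 44,000 × 28% = CHF 12,320
  CHF 3,500 × 35% = CHF 1,225
  → CHF 16,345

Minimum tax:
  Adjusted income: CHF 67,500 + CHF 5,800 + CHF 15,300 + CHF 3,000 = CHF 91,600
  Less exemption CHF 26,000 → base CHF 65,600
  CHF 65,600 × 18% = CHF 11,808

CHF 16,345 > CHF 11,808, so the regular income tax governs.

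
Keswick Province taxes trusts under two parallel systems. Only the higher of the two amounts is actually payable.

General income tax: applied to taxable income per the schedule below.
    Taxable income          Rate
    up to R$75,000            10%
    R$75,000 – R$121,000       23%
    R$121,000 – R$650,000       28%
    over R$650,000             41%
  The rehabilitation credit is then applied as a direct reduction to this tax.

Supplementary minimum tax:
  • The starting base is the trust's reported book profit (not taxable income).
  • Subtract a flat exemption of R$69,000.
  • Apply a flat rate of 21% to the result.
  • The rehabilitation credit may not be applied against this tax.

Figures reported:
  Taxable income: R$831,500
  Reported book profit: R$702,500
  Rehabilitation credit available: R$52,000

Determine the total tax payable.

R$188,615

Supplementary minimum tax:
  Base (reported book profit): R$702,500
  Less exemption R$69,000 → base R$633,500
  R$633,500 × 21% = R$133,035

General income tax:
  R$75,000 × 10% = R$7,500
  R$46,000 × 23% = R$10,580
  R$529,000 × 28% = R$148,120
  R$181,500 × 41% = R$74,415
  → R$240,615
  Less rehabilitation credit R$52,000 → R$188,615

R$188,615 > R$133,035, so the general income tax governs.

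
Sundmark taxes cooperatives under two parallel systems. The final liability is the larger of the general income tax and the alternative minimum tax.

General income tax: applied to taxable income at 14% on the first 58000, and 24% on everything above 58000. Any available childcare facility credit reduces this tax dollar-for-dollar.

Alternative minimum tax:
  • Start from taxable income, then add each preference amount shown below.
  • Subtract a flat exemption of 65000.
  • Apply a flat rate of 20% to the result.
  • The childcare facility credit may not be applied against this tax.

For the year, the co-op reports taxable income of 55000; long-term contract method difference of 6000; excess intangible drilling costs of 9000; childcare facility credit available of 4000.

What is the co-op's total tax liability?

3700

General income tax:
  55000 × 14% = 7700
  Less childcare facility credit 4000 → 3700

Alternative minimum tax:
  Adjusted income: 55000 + 6000 + 9000 = 70000
  Less exemption 65000 → base 5000
  5000 × 20% = 1000

3700 > 1000, so the general income tax governs.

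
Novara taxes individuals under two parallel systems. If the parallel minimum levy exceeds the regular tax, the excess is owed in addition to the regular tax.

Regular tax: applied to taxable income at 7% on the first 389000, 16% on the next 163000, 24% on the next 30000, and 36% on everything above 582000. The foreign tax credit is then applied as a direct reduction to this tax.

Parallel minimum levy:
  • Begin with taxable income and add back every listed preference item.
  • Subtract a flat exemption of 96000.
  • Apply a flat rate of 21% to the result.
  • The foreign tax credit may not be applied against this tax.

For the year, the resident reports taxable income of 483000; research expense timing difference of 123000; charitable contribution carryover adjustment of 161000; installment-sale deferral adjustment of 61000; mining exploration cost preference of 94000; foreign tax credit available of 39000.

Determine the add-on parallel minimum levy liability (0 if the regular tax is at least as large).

Regular tax:
  389000 × 7% = 27230
  94000 × 16% = 15040
  → 42270
  Less foreign tax credit 39000 → 3270

Parallel minimum levy:
  Adjusted income: 483000 + 123000 + 161000 + 61000 + 94000 = 922000
  Less exemption 96000 → base 826000
  826000 × 21% = 173460

Excess of parallel minimum levy over regular tax: 173460 − 3270 = 170190.

170190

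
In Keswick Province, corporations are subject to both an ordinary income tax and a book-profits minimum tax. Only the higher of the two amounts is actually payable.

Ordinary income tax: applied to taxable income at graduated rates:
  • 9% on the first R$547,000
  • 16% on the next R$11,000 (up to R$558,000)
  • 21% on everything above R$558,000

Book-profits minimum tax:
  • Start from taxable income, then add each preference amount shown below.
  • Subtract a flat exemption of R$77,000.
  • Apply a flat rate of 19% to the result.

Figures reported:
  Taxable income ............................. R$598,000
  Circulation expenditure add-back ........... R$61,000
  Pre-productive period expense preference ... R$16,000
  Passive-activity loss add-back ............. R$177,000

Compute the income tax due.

Ordinary income tax:
  R$547,000 × 9% = R$49,230
  R$11,000 × 16% = R$1,760
  R$40,000 × 21% = R$8,400
  → R$59,390

Book-profits minimum tax:
  Adjusted income: R$598,000 + R$61,000 + R$16,000 + R$177,000 = R$852,000
  Less exemption R$77,000 → base R$775,000
  R$775,000 × 19% = R$147,250

R$147,250 > R$59,390, so the book-profits minimum tax is the binding amount.

R$147,250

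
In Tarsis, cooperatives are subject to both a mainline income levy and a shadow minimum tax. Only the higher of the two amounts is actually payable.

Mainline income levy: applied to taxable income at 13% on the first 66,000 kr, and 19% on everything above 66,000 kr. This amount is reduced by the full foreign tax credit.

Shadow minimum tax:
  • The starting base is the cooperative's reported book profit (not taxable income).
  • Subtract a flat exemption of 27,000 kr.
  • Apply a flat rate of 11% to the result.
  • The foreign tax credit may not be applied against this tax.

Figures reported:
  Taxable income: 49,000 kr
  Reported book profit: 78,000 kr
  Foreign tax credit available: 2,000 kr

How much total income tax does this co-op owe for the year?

5,610 kr

Shadow minimum tax:
  Base (reported book profit): 78,000 kr
  Less exemption 27,000 kr → base 51,000 kr
  51,000 kr × 11% = 5,610 kr

Mainline income levy:
  49,000 kr × 13% = 6,370 kr
  Less foreign tax credit 2,000 kr → 4,370 kr

5,610 kr > 4,370 kr, so the shadow minimum tax is the binding amount.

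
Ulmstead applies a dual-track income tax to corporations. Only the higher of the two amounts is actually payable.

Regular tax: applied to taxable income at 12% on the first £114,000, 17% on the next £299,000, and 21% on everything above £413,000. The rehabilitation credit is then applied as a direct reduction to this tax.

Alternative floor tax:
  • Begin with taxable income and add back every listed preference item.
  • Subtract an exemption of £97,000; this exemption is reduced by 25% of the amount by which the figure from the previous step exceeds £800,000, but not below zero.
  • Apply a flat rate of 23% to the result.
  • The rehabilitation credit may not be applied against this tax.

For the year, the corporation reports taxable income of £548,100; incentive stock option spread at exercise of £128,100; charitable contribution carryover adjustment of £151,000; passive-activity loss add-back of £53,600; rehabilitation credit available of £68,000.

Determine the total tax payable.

£184,920

Alternative floor tax:
  Adjusted income: £548,100 + £128,100 + £151,000 + £53,600 = £880,800
  Exemption: £97,000 − 25% × (£880,800 − £800,000) = £97,000 − £20,200 = £76,800
  Base: £880,800 − £76,800 = £804,000
  £804,000 × 23% = £184,920

Regular tax:
  £114,000 × 12% = £13,680
  £299,000 × 17% = £50,830
  £135,100 × 21% = £28,371
  → £92,881
  Less rehabilitation credit £68,000 → £24,881

£184,920 > £24,881, so the alternative floor tax is the binding amount.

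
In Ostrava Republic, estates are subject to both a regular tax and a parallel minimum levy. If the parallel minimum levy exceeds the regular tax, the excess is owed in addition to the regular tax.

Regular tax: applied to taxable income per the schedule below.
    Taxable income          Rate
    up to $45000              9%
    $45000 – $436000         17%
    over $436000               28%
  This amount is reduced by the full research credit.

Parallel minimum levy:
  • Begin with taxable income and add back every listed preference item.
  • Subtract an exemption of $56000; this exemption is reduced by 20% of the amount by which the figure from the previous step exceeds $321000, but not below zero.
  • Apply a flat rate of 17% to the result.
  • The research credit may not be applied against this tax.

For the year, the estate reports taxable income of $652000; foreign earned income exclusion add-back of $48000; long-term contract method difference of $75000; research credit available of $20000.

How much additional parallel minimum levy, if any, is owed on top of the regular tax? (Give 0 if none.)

$20750

Parallel minimum levy:
  Adjusted income: $652000 + $48000 + $75000 = $775000
  Exemption: 20% × ($775000 − $321000) = $90800 ≥ $56000, so the exemption is fully phased out
  Base: $775000 − $0 = $775000
  $775000 × 17% = $131750

Regular tax:
  $45000 × 9% = $4050
  $391000 × 17% = $66470
  $216000 × 28% = $60480
  → $131000
  Less research credit $20000 → $111000

Excess of parallel minimum levy over regular tax: $131750 − $111000 = $20750.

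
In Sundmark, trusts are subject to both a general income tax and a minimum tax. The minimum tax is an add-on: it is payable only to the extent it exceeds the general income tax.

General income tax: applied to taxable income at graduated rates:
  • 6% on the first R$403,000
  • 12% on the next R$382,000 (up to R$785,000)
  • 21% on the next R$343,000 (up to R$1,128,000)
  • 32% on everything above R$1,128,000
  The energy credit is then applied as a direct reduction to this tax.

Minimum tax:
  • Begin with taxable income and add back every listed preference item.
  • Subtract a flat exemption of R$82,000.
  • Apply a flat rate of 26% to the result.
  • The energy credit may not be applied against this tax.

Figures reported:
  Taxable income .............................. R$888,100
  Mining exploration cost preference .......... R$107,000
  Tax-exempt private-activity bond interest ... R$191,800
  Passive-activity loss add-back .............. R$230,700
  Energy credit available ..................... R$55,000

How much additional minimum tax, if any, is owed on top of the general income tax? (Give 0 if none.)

General income tax:
  R$403,000 × 6% = R$24,180
  R$382,000 × 12% = R$45,840
  R$103,100 × 21% = R$21,651
  → R$91,671
  Less energy credit R$55,000 → R$36,671

Minimum tax:
  Adjusted income: R$888,100 + R$107,000 + R$191,800 + R$230,700 = R$1,417,600
  Less exemption R$82,000 → base R$1,335,600
  R$1,335,600 × 26% = R$347,256

Excess of minimum tax over general income tax: R$347,256 − R$36,671 = R$310,585.

R$310,585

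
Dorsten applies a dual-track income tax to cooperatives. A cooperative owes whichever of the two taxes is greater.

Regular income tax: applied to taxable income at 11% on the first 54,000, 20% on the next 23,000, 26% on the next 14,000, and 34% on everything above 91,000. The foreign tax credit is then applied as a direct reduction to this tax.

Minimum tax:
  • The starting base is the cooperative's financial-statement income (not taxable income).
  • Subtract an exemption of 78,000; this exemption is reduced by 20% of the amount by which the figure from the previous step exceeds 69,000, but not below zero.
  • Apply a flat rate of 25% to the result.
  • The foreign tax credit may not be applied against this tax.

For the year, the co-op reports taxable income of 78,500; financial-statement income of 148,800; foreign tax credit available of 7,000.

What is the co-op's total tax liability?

Minimum tax:
  Base (financial-statement income): 148,800
  Exemption: 78,000 − 20% × (148,800 − 69,000) = 78,000 − 15,960 = 62,040
  Base: 148,800 − 62,040 = 86,760
  86,760 × 25% = 21,690

Regular income tax:
  54,000 × 11% = 5,940
  23,000 × 20% = 4,600
  1,500 × 26% = 390
  → 10,930
  Less foreign tax credit 7,000 → 3,930

21,690 > 3,930, so the minimum tax is the binding amount.

21,690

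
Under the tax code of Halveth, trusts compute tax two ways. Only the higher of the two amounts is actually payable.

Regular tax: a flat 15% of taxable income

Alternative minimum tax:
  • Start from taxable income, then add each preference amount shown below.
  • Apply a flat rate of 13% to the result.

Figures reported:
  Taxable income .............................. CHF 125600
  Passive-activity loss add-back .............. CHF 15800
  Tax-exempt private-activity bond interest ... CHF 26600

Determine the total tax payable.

Regular tax:
  CHF 125600 × 15% = CHF 18840

Alternative minimum tax:
  Adjusted income: CHF 125600 + CHF 15800 + CHF 26600 = CHF 168000
  CHF 168000 × 13% = CHF 21840

CHF 21840 > CHF 18840, so the alternative minimum tax is the binding amount.

CHF 21840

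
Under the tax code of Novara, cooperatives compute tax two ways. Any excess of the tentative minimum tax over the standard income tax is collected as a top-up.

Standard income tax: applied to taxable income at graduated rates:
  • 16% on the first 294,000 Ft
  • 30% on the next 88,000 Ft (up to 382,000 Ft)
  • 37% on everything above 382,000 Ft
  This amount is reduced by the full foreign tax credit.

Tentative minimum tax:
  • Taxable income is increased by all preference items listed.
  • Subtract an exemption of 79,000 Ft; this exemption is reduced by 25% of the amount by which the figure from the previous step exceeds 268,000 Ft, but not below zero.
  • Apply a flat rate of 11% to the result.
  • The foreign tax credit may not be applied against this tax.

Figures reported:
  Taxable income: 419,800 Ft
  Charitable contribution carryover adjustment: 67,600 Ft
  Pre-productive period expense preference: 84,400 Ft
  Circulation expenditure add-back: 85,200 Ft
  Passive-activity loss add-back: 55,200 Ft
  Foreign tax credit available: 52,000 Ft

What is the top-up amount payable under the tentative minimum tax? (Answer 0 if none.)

Tentative minimum tax:
  Adjusted income: 419,800 Ft + 67,600 Ft + 84,400 Ft + 85,200 Ft + 55,200 Ft = 712,200 Ft
  Exemption: 25% × (712,200 Ft − 268,000 Ft) = 111,050 Ft ≥ 79,000 Ft, so the exemption is fully phased out
  Base: 712,200 Ft − 0 Ft = 712,200 Ft
  712,200 Ft × 11% = 78,342 Ft

Standard income tax:
  294,000 Ft × 16% = 47,040 Ft
  88,000 Ft × 30% = 26,400 Ft
  37,800 Ft × 37% = 13,986 Ft
  → 87,426 Ft
  Less foreign tax credit 52,000 Ft → 35,426 Ft

Excess of tentative minimum tax over standard income tax: 78,342 Ft − 35,426 Ft = 42,916 Ft.

42,916 Ft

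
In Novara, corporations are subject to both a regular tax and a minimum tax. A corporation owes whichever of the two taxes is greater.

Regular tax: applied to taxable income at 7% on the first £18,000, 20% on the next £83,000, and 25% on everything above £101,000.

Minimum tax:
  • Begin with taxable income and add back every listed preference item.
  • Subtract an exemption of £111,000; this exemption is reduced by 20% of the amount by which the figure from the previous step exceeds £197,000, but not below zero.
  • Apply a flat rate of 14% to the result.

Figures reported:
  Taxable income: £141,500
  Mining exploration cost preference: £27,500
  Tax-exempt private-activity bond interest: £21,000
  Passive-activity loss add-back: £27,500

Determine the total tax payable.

£27,985

Regular tax:
  £18,000 × 7% = £1,260
  £83,000 × 20% = £16,600
  £40,500 × 25% = £10,125
  → £27,985

Minimum tax:
  Adjusted income: £141,500 + £27,500 + £21,000 + £27,500 = £217,500
  Exemption: £111,000 − 20% × (£217,500 − £197,000) = £111,000 − £4,100 = £106,900
  Base: £217,500 − £106,900 = £110,600
  £110,600 × 14% = £15,484

£27,985 > £15,484, so the regular tax governs.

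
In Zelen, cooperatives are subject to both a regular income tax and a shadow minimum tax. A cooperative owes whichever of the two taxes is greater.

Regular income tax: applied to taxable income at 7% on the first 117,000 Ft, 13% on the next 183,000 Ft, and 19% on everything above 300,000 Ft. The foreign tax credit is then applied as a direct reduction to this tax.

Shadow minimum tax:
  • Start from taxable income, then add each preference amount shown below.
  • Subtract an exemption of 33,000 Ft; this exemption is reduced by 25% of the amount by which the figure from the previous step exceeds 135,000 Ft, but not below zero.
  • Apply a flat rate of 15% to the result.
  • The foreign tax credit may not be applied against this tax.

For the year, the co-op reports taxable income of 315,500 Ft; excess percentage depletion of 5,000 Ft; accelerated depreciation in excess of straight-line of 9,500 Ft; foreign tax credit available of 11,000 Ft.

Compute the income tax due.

Shadow minimum tax:
  Adjusted income: 315,500 Ft + 5,000 Ft + 9,500 Ft = 330,000 Ft
  Exemption: 25% × (330,000 Ft − 135,000 Ft) = 48,750 Ft ≥ 33,000 Ft, so the exemption is fully phased out
  Base: 330,000 Ft − 0 Ft = 330,000 Ft
  330,000 Ft × 15% = 49,500 Ft

Regular income tax:
  117,000 Ft × 7% = 8,190 Ft
  183,000 Ft × 13% = 23,790 Ft
  15,500 Ft × 19% = 2,945 Ft
  → 34,925 Ft
  Less foreign tax credit 11,000 Ft → 23,925 Ft

49,500 Ft > 23,925 Ft, so the shadow minimum tax is the binding amount.

49,500 Ft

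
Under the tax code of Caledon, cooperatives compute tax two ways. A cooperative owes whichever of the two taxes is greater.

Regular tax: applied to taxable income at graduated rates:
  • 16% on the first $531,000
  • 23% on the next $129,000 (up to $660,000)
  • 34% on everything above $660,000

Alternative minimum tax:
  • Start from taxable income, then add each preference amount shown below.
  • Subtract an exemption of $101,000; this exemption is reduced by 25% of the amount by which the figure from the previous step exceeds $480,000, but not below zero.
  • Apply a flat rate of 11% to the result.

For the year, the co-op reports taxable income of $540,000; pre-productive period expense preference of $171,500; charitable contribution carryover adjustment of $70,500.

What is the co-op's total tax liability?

Alternative minimum tax:
  Adjusted income: $540,000 + $171,500 + $70,500 = $782,000
  Exemption: $101,000 − 25% × ($782,000 − $480,000) = $101,000 − $75,500 = $25,500
  Base: $782,000 − $25,500 = $756,500
  $756,500 × 11% = $83,215

Regular tax:
  $531,000 × 16% = $84,960
  $9,000 × 23% = $2,070
  → $87,030

$87,030 > $83,215, so the regular tax governs.

$87,030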